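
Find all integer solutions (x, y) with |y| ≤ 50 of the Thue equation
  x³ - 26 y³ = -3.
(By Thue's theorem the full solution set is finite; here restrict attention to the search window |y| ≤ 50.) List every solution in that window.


The equation is x³ - 26y³ = -3. For fixed y, x³ = 26·y³ − 3, so a solution requires the RHS to be a perfect cube.
Strategy: iterate y from -50 to 50, compute RHS = 26·y³ − 3, and check whether it is a (positive or negative) perfect cube.
Check small values of y:
  y = 0: RHS = -3 is not a perfect cube.
  y = 1: RHS = 23 is not a perfect cube.
  y = -1: RHS = -29 is not a perfect cube.
  y = 2: RHS = 205 is not a perfect cube.
  y = -2: RHS = -211 is not a perfect cube.
  y = 3: RHS = 699 is not a perfect cube.
  y = -3: RHS = -705 is not a perfect cube.
Continuing the search up to |y| = 50 finds no solutions either.
No (x, y) in the scanned range satisfies the equation.

No integer solutions with |y| ≤ 50.


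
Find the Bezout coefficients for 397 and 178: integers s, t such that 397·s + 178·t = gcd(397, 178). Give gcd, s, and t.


Euclidean algorithm on (397, 178) — divide until remainder is 0:
  397 = 2 · 178 + 41
  178 = 4 · 41 + 14
  41 = 2 · 14 + 13
  14 = 1 · 13 + 1
  13 = 13 · 1 + 0
gcd(397, 178) = 1.
Track Bezout coefficients alongside the remainders: start with r₀ = 397 = a·1 + b·0 (s = 1, t = 0) and r₁ = 178 = a·0 + b·1 (s = 0, t = 1); each new remainder r_{k+1} = r_{k-1} − q_k·r_k inherits s_{k+1} = s_{k-1} − q_k·s_k, t_{k+1} = t_{k-1} − q_k·t_k, so r_k = a·s_k + b·t_k at every step:
  q = 2: r = 41, s = 1 − 2·0 = 1, t = 0 − 2·1 = -2  (check: 397·1 + 178·(-2) = 41)
  q = 4: r = 14, s = 0 − 4·1 = -4, t = 1 − 4·(-2) = 9  (check: 397·(-4) + 178·9 = 14)
  q = 2: r = 13, s = 1 − 2·(-4) = 9, t = -2 − 2·9 = -20  (check: 397·9 + 178·(-20) = 13)
  q = 1: r = 1, s = -4 − 1·9 = -13, t = 9 − 1·(-20) = 29  (check: 397·(-13) + 178·29 = 1)
The row with r = 1 (the gcd) gives the Bezout coefficients s = -13, t = 29.
Result: 397 · (-13) + 178 · (29) = 1.

gcd(397, 178) = 1; s = -13, t = 29 (check: 397·(-13) + 178·29 = 1).


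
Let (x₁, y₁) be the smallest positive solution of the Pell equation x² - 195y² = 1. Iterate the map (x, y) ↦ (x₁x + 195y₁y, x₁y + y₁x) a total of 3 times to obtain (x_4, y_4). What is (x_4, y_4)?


Step 1: Find the fundamental solution (x₁, y₁) of x² - 195y² = 1.
  Expand √195 as a continued fraction. a₀ = ⌊√195⌋ = 13; iterate m_{k+1} = d_k·a_k − m_k, d_{k+1} = (195 − m_{k+1}²)/d_k, a_{k+1} = ⌊(a₀ + m_{k+1})/d_{k+1}⌋ (starting m₀ = 0, d₀ = 1), with convergents p_k = a_k·p_{k-1} + p_{k-2}, q_k = a_k·q_{k-1} + q_{k-2} (p₋₁ = 1, q₋₁ = 0):
  k = 0: a₀ = 13; p₀/q₀ = 13/1; p₀² − 195·q₀² = 169 − 195 = -26.
  k = 1: m = 13, d = 26, a = ⌊(13 + 13)/26⌋ = 1; p/q = (1·13 + 1)/(1·1 + 0) = 14/1; p² − 195·q² = 196 − 195 = 1.
  The first convergent with p² − 195·q² = 1 gives the fundamental solution (x₁, y₁) = (14, 1).
Step 2: Apply the recurrence (x_{n+1}, y_{n+1}) = (x₁x_n + 195y₁y_n, x₁y_n + y₁x_n) repeatedly.
  From (x_1, y_1) = (14, 1): x_2 = 14·14 + 195·1·1 = 391; y_2 = 14·1 + 1·14 = 28.
  From (x_2, y_2) = (391, 28): x_3 = 14·391 + 195·1·28 = 10934; y_3 = 14·28 + 1·391 = 783.
  From (x_3, y_3) = (10934, 783): x_4 = 14·10934 + 195·1·783 = 305761; y_4 = 14·783 + 1·10934 = 21896.
Step 3: Verify x_4² - 195·y_4² = 93489789121 - 93489789120 = 1 (should be 1). ✓

(x_1, y_1) = (14, 1); (x_4, y_4) = (305761, 21896).


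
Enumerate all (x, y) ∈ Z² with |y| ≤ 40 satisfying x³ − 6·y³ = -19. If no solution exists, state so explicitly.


The equation is x³ - 6y³ = -19. For fixed y, x³ = 6·y³ − 19, so a solution requires the RHS to be a perfect cube.
Strategy: iterate y from -40 to 40, compute RHS = 6·y³ − 19, and check whether it is a (positive or negative) perfect cube.
Check small values of y:
  y = 0: RHS = -19 is not a perfect cube.
  y = 1: RHS = -13 is not a perfect cube.
  y = -1: RHS = -25 is not a perfect cube.
  y = 2: RHS = 29 is not a perfect cube.
  y = -2: RHS = -67 is not a perfect cube.
  y = 3: RHS = 143 is not a perfect cube.
  y = -3: RHS = -181 is not a perfect cube.
Continuing the search up to |y| = 40 finds no solutions either.
No (x, y) in the scanned range satisfies the equation.

No integer solutions with |y| ≤ 40.


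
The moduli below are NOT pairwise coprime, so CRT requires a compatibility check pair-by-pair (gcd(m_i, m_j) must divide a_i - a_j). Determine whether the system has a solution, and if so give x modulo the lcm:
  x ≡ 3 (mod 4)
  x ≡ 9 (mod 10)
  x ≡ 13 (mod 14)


Moduli 4, 10, 14 are not pairwise coprime, so CRT works modulo lcm(m_i) when all pairwise compatibility conditions hold.
Pairwise compatibility: gcd(m_i, m_j) must divide a_i - a_j for every pair.
Merge one congruence at a time:
  Start: x ≡ 3 (mod 4).
  Combine with x ≡ 9 (mod 10): gcd(4, 10) = 2; 9 - 3 = 6, which IS divisible by 2, so compatible.
    Write x = 3 + 4·t and substitute into x ≡ 9 (mod 10): 4·t ≡ 9 − 3 = 6 (mod 10).
    Divide the congruence (and modulus) by g = 2: 2·t ≡ 3 (mod 5).
    The inverse of 2 mod 5 is 3 (since 2·3 = 6 = 1·5 + 1), so t ≡ 3·3 = 9 ≡ 4 (mod 5).
    Then x = 3 + 4·4 = 19, valid modulo lcm(4, 10) = 20: x ≡ 19 (mod 20).
  Combine with x ≡ 13 (mod 14): gcd(20, 14) = 2; 13 - 19 = -6, which IS divisible by 2, so compatible.
    Write x = 19 + 20·t and substitute into x ≡ 13 (mod 14): 20·t ≡ 13 − 19 = -6 (mod 14).
    Divide the congruence (and modulus) by g = 2: 10·t ≡ -3 (mod 7).
    Reduce coefficients mod 7: 3·t ≡ 4 (mod 7).
    The inverse of 3 mod 7 is 5 (since 3·5 = 15 = 2·7 + 1), so t ≡ 5·4 = 20 ≡ 6 (mod 7).
    Then x = 19 + 20·6 = 139, valid modulo lcm(20, 14) = 140: x ≡ 139 (mod 140).
Verify: 139 mod 4 = 3, 139 mod 10 = 9, 139 mod 14 = 13.

x ≡ 139 (mod 140).


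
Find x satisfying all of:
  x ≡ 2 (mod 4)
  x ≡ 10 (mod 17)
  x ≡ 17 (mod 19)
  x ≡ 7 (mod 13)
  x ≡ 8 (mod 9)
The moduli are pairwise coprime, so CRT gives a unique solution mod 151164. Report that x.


Product of moduli M = 4 · 17 · 19 · 13 · 9 = 151164.
Merge one congruence at a time:
  Start: x ≡ 2 (mod 4).
  Combine with x ≡ 10 (mod 17); new modulus lcm = 68.
    Write x = 2 + 4·t and substitute into x ≡ 10 (mod 17): 4·t ≡ 10 − 2 = 8 (mod 17).
    The inverse of 4 mod 17 is 13 (since 4·13 = 52 = 3·17 + 1), so t ≡ 13·8 = 104 ≡ 2 (mod 17).
    Then x = 2 + 4·2 = 10, valid modulo lcm(4, 17) = 68: x ≡ 10 (mod 68).
  Combine with x ≡ 17 (mod 19); new modulus lcm = 1292.
    Write x = 10 + 68·t and substitute into x ≡ 17 (mod 19): 68·t ≡ 17 − 10 = 7 (mod 19).
    Reduce coefficients mod 19: 11·t ≡ 7 (mod 19).
    The inverse of 11 mod 19 is 7 (since 11·7 = 77 = 4·19 + 1), so t ≡ 7·7 = 49 ≡ 11 (mod 19).
    Then x = 10 + 68·11 = 758, valid modulo lcm(68, 19) = 1292: x ≡ 758 (mod 1292).
  Combine with x ≡ 7 (mod 13); new modulus lcm = 16796.
    Write x = 758 + 1292·t and substitute into x ≡ 7 (mod 13): 1292·t ≡ 7 − 758 = -751 (mod 13).
    Reduce coefficients mod 13: 5·t ≡ 3 (mod 13).
    The inverse of 5 mod 13 is 8 (since 5·8 = 40 = 3·13 + 1), so t ≡ 8·3 = 24 ≡ 11 (mod 13).
    Then x = 758 + 1292·11 = 14970, valid modulo lcm(1292, 13) = 16796: x ≡ 14970 (mod 16796).
  Combine with x ≡ 8 (mod 9); new modulus lcm = 151164.
    Write x = 14970 + 16796·t and substitute into x ≡ 8 (mod 9): 16796·t ≡ 8 − 14970 = -14962 (mod 9).
    Reduce coefficients mod 9: 2·t ≡ 5 (mod 9).
    The inverse of 2 mod 9 is 5 (since 2·5 = 10 = 1·9 + 1), so t ≡ 5·5 = 25 ≡ 7 (mod 9).
    Then x = 14970 + 16796·7 = 132542, valid modulo lcm(16796, 9) = 151164: x ≡ 132542 (mod 151164).
Verify against each original: 132542 mod 4 = 2, 132542 mod 17 = 10, 132542 mod 19 = 17, 132542 mod 13 = 7, 132542 mod 9 = 8.

x ≡ 132542 (mod 151164).


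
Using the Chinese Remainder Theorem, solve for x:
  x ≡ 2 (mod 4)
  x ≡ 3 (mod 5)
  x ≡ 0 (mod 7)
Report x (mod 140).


Moduli 4, 5, 7 are pairwise coprime; by CRT there is a unique solution modulo M = 4 · 5 · 7 = 140.
Solve pairwise, accumulating the modulus:
  Start with x ≡ 2 (mod 4).
  Combine with x ≡ 3 (mod 5): since gcd(4, 5) = 1, we get a unique residue mod 20.
    Write x = 2 + 4·t and substitute into x ≡ 3 (mod 5): 4·t ≡ 3 − 2 = 1 (mod 5).
    The inverse of 4 mod 5 is 4 (since 4·4 = 16 = 3·5 + 1), so t ≡ 4·1 = 4 ≡ 4 (mod 5).
    Then x = 2 + 4·4 = 18, valid modulo lcm(4, 5) = 20: x ≡ 18 (mod 20).
  Combine with x ≡ 0 (mod 7): since gcd(20, 7) = 1, we get a unique residue mod 140.
    Write x = 18 + 20·t and substitute into x ≡ 0 (mod 7): 20·t ≡ 0 − 18 = -18 (mod 7).
    Reduce coefficients mod 7: 6·t ≡ 3 (mod 7).
    The inverse of 6 mod 7 is 6 (since 6·6 = 36 = 5·7 + 1), so t ≡ 6·3 = 18 ≡ 4 (mod 7).
    Then x = 18 + 20·4 = 98, valid modulo lcm(20, 7) = 140: x ≡ 98 (mod 140).
Verify: 98 mod 4 = 2 ✓, 98 mod 5 = 3 ✓, 98 mod 7 = 0 ✓.

x ≡ 98 (mod 140).


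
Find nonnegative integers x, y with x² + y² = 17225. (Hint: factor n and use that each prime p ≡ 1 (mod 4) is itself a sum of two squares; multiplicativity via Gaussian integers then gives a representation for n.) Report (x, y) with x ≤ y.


Step 1: Factor n = 17225 = 5^2 · 13 · 53.
Step 2: Check the mod-4 condition on each prime factor: 5 ≡ 1 (mod 4), exponent 2; 13 ≡ 1 (mod 4), exponent 1; 53 ≡ 1 (mod 4), exponent 1.
All primes ≡ 3 (mod 4) appear to even exponent (or don't appear), so by the two-squares theorem n IS expressible as a sum of two squares.
Step 3: Build a representation. Group n = k² · m with k = 5 and m = 13 · 53 = 689 (a product of primes ≡ 1 (mod 4)); a representation of m scales to one of n via (k·x)² + (k·y)² = k²(x² + y²). Each prime p ≡ 1 (mod 4) is itself a sum of two squares; find a² by testing p − a² for a perfect square:
  13: 13 − 1² = 12, 13 − 2² = 9 = 3² ⇒ 13 = 2² + 3².
  53: 53 − 1² = 52, 53 − 2² = 49 = 7² ⇒ 53 = 2² + 7².
  Combine using the Brahmagupta–Fibonacci identity (a² + b²)(c² + d²) = (ac − bd)² + (ad + bc)² = (ac + bd)² + (ad − bc)²:
  13 · 53 = 689: from (2² + 3²)(2² + 7²), take (2·2 − 3·7, 2·7 + 3·2) = (4 − 21, 14 + 6) = (-17, 20); dropping signs (only squares matter) gives (17, 20); check 17² + 20² = 289 + 400 = 689 ✓.
  Scale by k = 5: (5·17, 5·20) = (85, 100).
Step 4: Order so x ≤ y and verify: 85² + 100² = 7225 + 10000 = 17225 = n. ✓

n = 17225 = 85² + 100² (one valid representation with x ≤ y).


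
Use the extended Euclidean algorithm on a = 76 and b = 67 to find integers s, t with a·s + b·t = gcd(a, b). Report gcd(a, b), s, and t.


Euclidean algorithm on (76, 67) — divide until remainder is 0:
  76 = 1 · 67 + 9
  67 = 7 · 9 + 4
  9 = 2 · 4 + 1
  4 = 4 · 1 + 0
gcd(76, 67) = 1.
Track Bezout coefficients alongside the remainders: start with r₀ = 76 = a·1 + b·0 (s = 1, t = 0) and r₁ = 67 = a·0 + b·1 (s = 0, t = 1); each new remainder r_{k+1} = r_{k-1} − q_k·r_k inherits s_{k+1} = s_{k-1} − q_k·s_k, t_{k+1} = t_{k-1} − q_k·t_k, so r_k = a·s_k + b·t_k at every step:
  q = 1: r = 9, s = 1 − 1·0 = 1, t = 0 − 1·1 = -1  (check: 76·1 + 67·(-1) = 9)
  q = 7: r = 4, s = 0 − 7·1 = -7, t = 1 − 7·(-1) = 8  (check: 76·(-7) + 67·8 = 4)
  q = 2: r = 1, s = 1 − 2·(-7) = 15, t = -1 − 2·8 = -17  (check: 76·15 + 67·(-17) = 1)
The row with r = 1 (the gcd) gives the Bezout coefficients s = 15, t = -17.
Result: 76 · (15) + 67 · (-17) = 1.

gcd(76, 67) = 1; s = 15, t = -17 (check: 76·15 + 67·(-17) = 1).


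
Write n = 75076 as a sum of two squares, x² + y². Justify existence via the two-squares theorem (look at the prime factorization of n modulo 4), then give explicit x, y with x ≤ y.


Step 1: Factor n = 75076 = 2^2 · 137^2.
Step 2: Check the mod-4 condition on each prime factor: 2 = 2 (special); 137 ≡ 1 (mod 4), exponent 2.
All primes ≡ 3 (mod 4) appear to even exponent (or don't appear), so by the two-squares theorem n IS expressible as a sum of two squares.
Step 3: Build a representation. Group n = k² · m with k = 2 and m = 137 · 137 = 18769 (a product of primes ≡ 1 (mod 4)); a representation of m scales to one of n via (k·x)² + (k·y)² = k²(x² + y²). Each prime p ≡ 1 (mod 4) is itself a sum of two squares; find a² by testing p − a² for a perfect square:
  137: 137 − 1² = 136, 137 − 2² = 133, 137 − 3² = 128, 137 − 4² = 121 = 11² ⇒ 137 = 4² + 11².
  Combine using the Brahmagupta–Fibonacci identity (a² + b²)(c² + d²) = (ac − bd)² + (ad + bc)² = (ac + bd)² + (ad − bc)²:
  137 · 137 = 18769: from (4² + 11²)(4² + 11²), take (4·4 − 11·11, 4·11 + 11·4) = (16 − 121, 44 + 44) = (-105, 88); dropping signs (only squares matter) gives (105, 88); check 105² + 88² = 11025 + 7744 = 18769 ✓.
  Scale by k = 2: (2·105, 2·88) = (210, 176).
Step 4: Order so x ≤ y and verify: 176² + 210² = 30976 + 44100 = 75076 = n. ✓

n = 75076 = 176² + 210² (one valid representation with x ≤ y).


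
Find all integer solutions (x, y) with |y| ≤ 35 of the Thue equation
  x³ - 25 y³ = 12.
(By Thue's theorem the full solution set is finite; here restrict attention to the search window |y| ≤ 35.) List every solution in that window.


The equation is x³ - 25y³ = 12. For fixed y, x³ = 25·y³ + 12, so a solution requires the RHS to be a perfect cube.
Strategy: iterate y from -35 to 35, compute RHS = 25·y³ + 12, and check whether it is a (positive or negative) perfect cube.
Check small values of y:
  y = 0: RHS = 12 is not a perfect cube.
  y = 1: RHS = 37 is not a perfect cube.
  y = -1: RHS = -13 is not a perfect cube.
  y = 2: RHS = 212 is not a perfect cube.
  y = -2: RHS = -188 is not a perfect cube.
  y = 3: RHS = 687 is not a perfect cube.
  y = -3: RHS = -663 is not a perfect cube.
Continuing the search up to |y| = 35 finds no solutions either.
No (x, y) in the scanned range satisfies the equation.

No integer solutions with |y| ≤ 35.


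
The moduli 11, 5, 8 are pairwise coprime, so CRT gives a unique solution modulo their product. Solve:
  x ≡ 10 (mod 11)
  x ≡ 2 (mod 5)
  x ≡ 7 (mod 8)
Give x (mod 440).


Moduli 11, 5, 8 are pairwise coprime; by CRT there is a unique solution modulo M = 11 · 5 · 8 = 440.
Solve pairwise, accumulating the modulus:
  Start with x ≡ 10 (mod 11).
  Combine with x ≡ 2 (mod 5): since gcd(11, 5) = 1, we get a unique residue mod 55.
    Write x = 10 + 11·t and substitute into x ≡ 2 (mod 5): 11·t ≡ 2 − 10 = -8 (mod 5).
    Reduce coefficients mod 5: 1·t ≡ 2 (mod 5).
    So t ≡ 2 (mod 5).
    Then x = 10 + 11·2 = 32, valid modulo lcm(11, 5) = 55: x ≡ 32 (mod 55).
  Combine with x ≡ 7 (mod 8): since gcd(55, 8) = 1, we get a unique residue mod 440.
    Write x = 32 + 55·t and substitute into x ≡ 7 (mod 8): 55·t ≡ 7 − 32 = -25 (mod 8).
    Reduce coefficients mod 8: 7·t ≡ 7 (mod 8).
    The inverse of 7 mod 8 is 7 (since 7·7 = 49 = 6·8 + 1), so t ≡ 7·7 = 49 ≡ 1 (mod 8).
    Then x = 32 + 55·1 = 87, valid modulo lcm(55, 8) = 440: x ≡ 87 (mod 440).
Verify: 87 mod 11 = 10 ✓, 87 mod 5 = 2 ✓, 87 mod 8 = 7 ✓.

x ≡ 87 (mod 440).


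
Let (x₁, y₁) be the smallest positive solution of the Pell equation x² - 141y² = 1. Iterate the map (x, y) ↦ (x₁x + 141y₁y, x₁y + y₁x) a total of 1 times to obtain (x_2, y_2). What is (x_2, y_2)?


Step 1: Find the fundamental solution (x₁, y₁) of x² - 141y² = 1.
  Expand √141 as a continued fraction. a₀ = ⌊√141⌋ = 11; iterate m_{k+1} = d_k·a_k − m_k, d_{k+1} = (141 − m_{k+1}²)/d_k, a_{k+1} = ⌊(a₀ + m_{k+1})/d_{k+1}⌋ (starting m₀ = 0, d₀ = 1), with convergents p_k = a_k·p_{k-1} + p_{k-2}, q_k = a_k·q_{k-1} + q_{k-2} (p₋₁ = 1, q₋₁ = 0):
  k = 0: a₀ = 11; p₀/q₀ = 11/1; p₀² − 141·q₀² = 121 − 141 = -20.
  k = 1: m = 11, d = 20, a = ⌊(11 + 11)/20⌋ = 1; p/q = (1·11 + 1)/(1·1 + 0) = 12/1; p² − 141·q² = 144 − 141 = 3.
  k = 2: m = 9, d = 3, a = ⌊(11 + 9)/3⌋ = 6; p/q = (6·12 + 11)/(6·1 + 1) = 83/7; p² − 141·q² = 6889 − 6909 = -20.
  k = 3: m = 9, d = 20, a = ⌊(11 + 9)/20⌋ = 1; p/q = (1·83 + 12)/(1·7 + 1) = 95/8; p² − 141·q² = 9025 − 9024 = 1.
  The first convergent with p² − 141·q² = 1 gives the fundamental solution (x₁, y₁) = (95, 8).
Step 2: Apply the recurrence (x_{n+1}, y_{n+1}) = (x₁x_n + 141y₁y_n, x₁y_n + y₁x_n) repeatedly.
  From (x_1, y_1) = (95, 8): x_2 = 95·95 + 141·8·8 = 18049; y_2 = 95·8 + 8·95 = 1520.
Step 3: Verify x_2² - 141·y_2² = 325766401 - 325766400 = 1 (should be 1). ✓

(x_1, y_1) = (95, 8); (x_2, y_2) = (18049, 1520).


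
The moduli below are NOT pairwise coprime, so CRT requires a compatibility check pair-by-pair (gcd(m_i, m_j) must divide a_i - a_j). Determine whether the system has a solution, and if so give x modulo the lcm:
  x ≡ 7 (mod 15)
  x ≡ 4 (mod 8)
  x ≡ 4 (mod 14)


Moduli 15, 8, 14 are not pairwise coprime, so CRT works modulo lcm(m_i) when all pairwise compatibility conditions hold.
Pairwise compatibility: gcd(m_i, m_j) must divide a_i - a_j for every pair.
Merge one congruence at a time:
  Start: x ≡ 7 (mod 15).
  Combine with x ≡ 4 (mod 8): gcd(15, 8) = 1; 4 - 7 = -3, which IS divisible by 1, so compatible.
    Write x = 7 + 15·t and substitute into x ≡ 4 (mod 8): 15·t ≡ 4 − 7 = -3 (mod 8).
    Reduce coefficients mod 8: 7·t ≡ 5 (mod 8).
    The inverse of 7 mod 8 is 7 (since 7·7 = 49 = 6·8 + 1), so t ≡ 7·5 = 35 ≡ 3 (mod 8).
    Then x = 7 + 15·3 = 52, valid modulo lcm(15, 8) = 120: x ≡ 52 (mod 120).
  Combine with x ≡ 4 (mod 14): gcd(120, 14) = 2; 4 - 52 = -48, which IS divisible by 2, so compatible.
    Write x = 52 + 120·t and substitute into x ≡ 4 (mod 14): 120·t ≡ 4 − 52 = -48 (mod 14).
    Divide the congruence (and modulus) by g = 2: 60·t ≡ -24 (mod 7).
    Reduce coefficients mod 7: 4·t ≡ 4 (mod 7).
    The inverse of 4 mod 7 is 2 (since 4·2 = 8 = 1·7 + 1), so t ≡ 2·4 = 8 ≡ 1 (mod 7).
    Then x = 52 + 120·1 = 172, valid modulo lcm(120, 14) = 840: x ≡ 172 (mod 840).
Verify: 172 mod 15 = 7, 172 mod 8 = 4, 172 mod 14 = 4.

x ≡ 172 (mod 840).


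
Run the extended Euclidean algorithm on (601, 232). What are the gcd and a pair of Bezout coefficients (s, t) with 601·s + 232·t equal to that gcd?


Euclidean algorithm on (601, 232) — divide until remainder is 0:
  601 = 2 · 232 + 137
  232 = 1 · 137 + 95
  137 = 1 · 95 + 42
  95 = 2 · 42 + 11
  42 = 3 · 11 + 9
  11 = 1 · 9 + 2
  9 = 4 · 2 + 1
  2 = 2 · 1 + 0
gcd(601, 232) = 1.
Track Bezout coefficients alongside the remainders: start with r₀ = 601 = a·1 + b·0 (s = 1, t = 0) and r₁ = 232 = a·0 + b·1 (s = 0, t = 1); each new remainder r_{k+1} = r_{k-1} − q_k·r_k inherits s_{k+1} = s_{k-1} − q_k·s_k, t_{k+1} = t_{k-1} − q_k·t_k, so r_k = a·s_k + b·t_k at every step:
  q = 2: r = 137, s = 1 − 2·0 = 1, t = 0 − 2·1 = -2  (check: 601·1 + 232·(-2) = 137)
  q = 1: r = 95, s = 0 − 1·1 = -1, t = 1 − 1·(-2) = 3  (check: 601·(-1) + 232·3 = 95)
  q = 1: r = 42, s = 1 − 1·(-1) = 2, t = -2 − 1·3 = -5  (check: 601·2 + 232·(-5) = 42)
  q = 2: r = 11, s = -1 − 2·2 = -5, t = 3 − 2·(-5) = 13  (check: 601·(-5) + 232·13 = 11)
  q = 3: r = 9, s = 2 − 3·(-5) = 17, t = -5 − 3·13 = -44  (check: 601·17 + 232·(-44) = 9)
  q = 1: r = 2, s = -5 − 1·17 = -22, t = 13 − 1·(-44) = 57  (check: 601·(-22) + 232·57 = 2)
  q = 4: r = 1, s = 17 − 4·(-22) = 105, t = -44 − 4·57 = -272  (check: 601·105 + 232·(-272) = 1)
The row with r = 1 (the gcd) gives the Bezout coefficients s = 105, t = -272.
Result: 601 · (105) + 232 · (-272) = 1.

gcd(601, 232) = 1; s = 105, t = -272 (check: 601·105 + 232·(-272) = 1).


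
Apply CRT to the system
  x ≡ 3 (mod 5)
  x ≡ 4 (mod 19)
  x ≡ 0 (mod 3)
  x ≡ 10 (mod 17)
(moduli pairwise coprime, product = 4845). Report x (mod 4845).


Product of moduli M = 5 · 19 · 3 · 17 = 4845.
Merge one congruence at a time:
  Start: x ≡ 3 (mod 5).
  Combine with x ≡ 4 (mod 19); new modulus lcm = 95.
    Write x = 3 + 5·t and substitute into x ≡ 4 (mod 19): 5·t ≡ 4 − 3 = 1 (mod 19).
    The inverse of 5 mod 19 is 4 (since 5·4 = 20 = 1·19 + 1), so t ≡ 4·1 = 4 ≡ 4 (mod 19).
    Then x = 3 + 5·4 = 23, valid modulo lcm(5, 19) = 95: x ≡ 23 (mod 95).
  Combine with x ≡ 0 (mod 3); new modulus lcm = 285.
    Write x = 23 + 95·t and substitute into x ≡ 0 (mod 3): 95·t ≡ 0 − 23 = -23 (mod 3).
    Reduce coefficients mod 3: 2·t ≡ 1 (mod 3).
    The inverse of 2 mod 3 is 2 (since 2·2 = 4 = 1·3 + 1), so t ≡ 2·1 = 2 ≡ 2 (mod 3).
    Then x = 23 + 95·2 = 213, valid modulo lcm(95, 3) = 285: x ≡ 213 (mod 285).
  Combine with x ≡ 10 (mod 17); new modulus lcm = 4845.
    Write x = 213 + 285·t and substitute into x ≡ 10 (mod 17): 285·t ≡ 10 − 213 = -203 (mod 17).
    Reduce coefficients mod 17: 13·t ≡ 1 (mod 17).
    The inverse of 13 mod 17 is 4 (since 13·4 = 52 = 3·17 + 1), so t ≡ 4·1 = 4 ≡ 4 (mod 17).
    Then x = 213 + 285·4 = 1353, valid modulo lcm(285, 17) = 4845: x ≡ 1353 (mod 4845).
Verify against each original: 1353 mod 5 = 3, 1353 mod 19 = 4, 1353 mod 3 = 0, 1353 mod 17 = 10.

x ≡ 1353 (mod 4845).


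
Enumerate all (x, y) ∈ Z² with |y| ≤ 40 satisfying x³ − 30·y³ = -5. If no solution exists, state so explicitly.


The equation is x³ - 30y³ = -5. For fixed y, x³ = 30·y³ − 5, so a solution requires the RHS to be a perfect cube.
Strategy: iterate y from -40 to 40, compute RHS = 30·y³ − 5, and check whether it is a (positive or negative) perfect cube.
Check small values of y:
  y = 0: RHS = -5 is not a perfect cube.
  y = 1: RHS = 25 is not a perfect cube.
  y = -1: RHS = -35 is not a perfect cube.
  y = 2: RHS = 235 is not a perfect cube.
  y = -2: RHS = -245 is not a perfect cube.
  y = 3: RHS = 805 is not a perfect cube.
  y = -3: RHS = -815 is not a perfect cube.
Continuing the search up to |y| = 40 finds no solutions either.
No (x, y) in the scanned range satisfies the equation.

No integer solutions with |y| ≤ 40.


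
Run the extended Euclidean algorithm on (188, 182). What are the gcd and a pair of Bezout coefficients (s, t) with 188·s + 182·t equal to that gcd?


Euclidean algorithm on (188, 182) — divide until remainder is 0:
  188 = 1 · 182 + 6
  182 = 30 · 6 + 2
  6 = 3 · 2 + 0
gcd(188, 182) = 2.
Track Bezout coefficients alongside the remainders: start with r₀ = 188 = a·1 + b·0 (s = 1, t = 0) and r₁ = 182 = a·0 + b·1 (s = 0, t = 1); each new remainder r_{k+1} = r_{k-1} − q_k·r_k inherits s_{k+1} = s_{k-1} − q_k·s_k, t_{k+1} = t_{k-1} − q_k·t_k, so r_k = a·s_k + b·t_k at every step:
  q = 1: r = 6, s = 1 − 1·0 = 1, t = 0 − 1·1 = -1  (check: 188·1 + 182·(-1) = 6)
  q = 30: r = 2, s = 0 − 30·1 = -30, t = 1 − 30·(-1) = 31  (check: 188·(-30) + 182·31 = 2)
The row with r = 2 (the gcd) gives the Bezout coefficients s = -30, t = 31.
Result: 188 · (-30) + 182 · (31) = 2.

gcd(188, 182) = 2; s = -30, t = 31 (check: 188·(-30) + 182·31 = 2).


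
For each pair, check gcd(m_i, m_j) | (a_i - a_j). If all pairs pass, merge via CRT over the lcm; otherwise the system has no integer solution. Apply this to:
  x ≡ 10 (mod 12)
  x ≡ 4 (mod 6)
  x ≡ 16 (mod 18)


Moduli 12, 6, 18 are not pairwise coprime, so CRT works modulo lcm(m_i) when all pairwise compatibility conditions hold.
Pairwise compatibility: gcd(m_i, m_j) must divide a_i - a_j for every pair.
Merge one congruence at a time:
  Start: x ≡ 10 (mod 12).
  Combine with x ≡ 4 (mod 6): gcd(12, 6) = 6; 4 - 10 = -6, which IS divisible by 6, so compatible.
    Write x = 10 + 12·t and substitute into x ≡ 4 (mod 6): 12·t ≡ 4 − 10 = -6 (mod 6).
    Divide the congruence (and modulus) by g = 6: 2·t ≡ -1 (mod 1).
    Modulo 1 every t works; take t = 0.
    Then x = 10 + 12·0 = 10, valid modulo lcm(12, 6) = 12: x ≡ 10 (mod 12).
  Combine with x ≡ 16 (mod 18): gcd(12, 18) = 6; 16 - 10 = 6, which IS divisible by 6, so compatible.
    Write x = 10 + 12·t and substitute into x ≡ 16 (mod 18): 12·t ≡ 16 − 10 = 6 (mod 18).
    Divide the congruence (and modulus) by g = 6: 2·t ≡ 1 (mod 3).
    The inverse of 2 mod 3 is 2 (since 2·2 = 4 = 1·3 + 1), so t ≡ 2·1 = 2 ≡ 2 (mod 3).
    Then x = 10 + 12·2 = 34, valid modulo lcm(12, 18) = 36: x ≡ 34 (mod 36).
Verify: 34 mod 12 = 10, 34 mod 6 = 4, 34 mod 18 = 16.

x ≡ 34 (mod 36).


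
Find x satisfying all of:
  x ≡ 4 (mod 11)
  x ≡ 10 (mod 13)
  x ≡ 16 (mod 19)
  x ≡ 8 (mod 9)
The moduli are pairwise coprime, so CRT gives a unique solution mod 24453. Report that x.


Product of moduli M = 11 · 13 · 19 · 9 = 24453.
Merge one congruence at a time:
  Start: x ≡ 4 (mod 11).
  Combine with x ≡ 10 (mod 13); new modulus lcm = 143.
    Write x = 4 + 11·t and substitute into x ≡ 10 (mod 13): 11·t ≡ 10 − 4 = 6 (mod 13).
    The inverse of 11 mod 13 is 6 (since 11·6 = 66 = 5·13 + 1), so t ≡ 6·6 = 36 ≡ 10 (mod 13).
    Then x = 4 + 11·10 = 114, valid modulo lcm(11, 13) = 143: x ≡ 114 (mod 143).
  Combine with x ≡ 16 (mod 19); new modulus lcm = 2717.
    Write x = 114 + 143·t and substitute into x ≡ 16 (mod 19): 143·t ≡ 16 − 114 = -98 (mod 19).
    Reduce coefficients mod 19: 10·t ≡ 16 (mod 19).
    The inverse of 10 mod 19 is 2 (since 10·2 = 20 = 1·19 + 1), so t ≡ 2·16 = 32 ≡ 13 (mod 19).
    Then x = 114 + 143·13 = 1973, valid modulo lcm(143, 19) = 2717: x ≡ 1973 (mod 2717).
  Combine with x ≡ 8 (mod 9); new modulus lcm = 24453.
    Write x = 1973 + 2717·t and substitute into x ≡ 8 (mod 9): 2717·t ≡ 8 − 1973 = -1965 (mod 9).
    Reduce coefficients mod 9: 8·t ≡ 6 (mod 9).
    The inverse of 8 mod 9 is 8 (since 8·8 = 64 = 7·9 + 1), so t ≡ 8·6 = 48 ≡ 3 (mod 9).
    Then x = 1973 + 2717·3 = 10124, valid modulo lcm(2717, 9) = 24453: x ≡ 10124 (mod 24453).
Verify against each original: 10124 mod 11 = 4, 10124 mod 13 = 10, 10124 mod 19 = 16, 10124 mod 9 = 8.

x ≡ 10124 (mod 24453).


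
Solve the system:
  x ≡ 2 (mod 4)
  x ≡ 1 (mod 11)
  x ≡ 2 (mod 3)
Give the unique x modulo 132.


Moduli 4, 11, 3 are pairwise coprime; by CRT there is a unique solution modulo M = 4 · 11 · 3 = 132.
Solve pairwise, accumulating the modulus:
  Start with x ≡ 2 (mod 4).
  Combine with x ≡ 1 (mod 11): since gcd(4, 11) = 1, we get a unique residue mod 44.
    Write x = 2 + 4·t and substitute into x ≡ 1 (mod 11): 4·t ≡ 1 − 2 = -1 (mod 11).
    Reduce coefficients mod 11: 4·t ≡ 10 (mod 11).
    The inverse of 4 mod 11 is 3 (since 4·3 = 12 = 1·11 + 1), so t ≡ 3·10 = 30 ≡ 8 (mod 11).
    Then x = 2 + 4·8 = 34, valid modulo lcm(4, 11) = 44: x ≡ 34 (mod 44).
  Combine with x ≡ 2 (mod 3): since gcd(44, 3) = 1, we get a unique residue mod 132.
    Write x = 34 + 44·t and substitute into x ≡ 2 (mod 3): 44·t ≡ 2 − 34 = -32 (mod 3).
    Reduce coefficients mod 3: 2·t ≡ 1 (mod 3).
    The inverse of 2 mod 3 is 2 (since 2·2 = 4 = 1·3 + 1), so t ≡ 2·1 = 2 ≡ 2 (mod 3).
    Then x = 34 + 44·2 = 122, valid modulo lcm(44, 3) = 132: x ≡ 122 (mod 132).
Verify: 122 mod 4 = 2 ✓, 122 mod 11 = 1 ✓, 122 mod 3 = 2 ✓.

x ≡ 122 (mod 132).


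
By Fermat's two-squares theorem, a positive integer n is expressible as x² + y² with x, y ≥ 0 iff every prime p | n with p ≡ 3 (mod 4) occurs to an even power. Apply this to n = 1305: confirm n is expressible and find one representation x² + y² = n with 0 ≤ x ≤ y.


Step 1: Factor n = 1305 = 3^2 · 5 · 29.
Step 2: Check the mod-4 condition on each prime factor: 3 ≡ 3 (mod 4), exponent 2 (must be even); 5 ≡ 1 (mod 4), exponent 1; 29 ≡ 1 (mod 4), exponent 1.
All primes ≡ 3 (mod 4) appear to even exponent (or don't appear), so by the two-squares theorem n IS expressible as a sum of two squares.
Step 3: Build a representation. Group n = k² · m with k = 3 and m = 5 · 29 = 145 (a product of primes ≡ 1 (mod 4)); a representation of m scales to one of n via (k·x)² + (k·y)² = k²(x² + y²). Each prime p ≡ 1 (mod 4) is itself a sum of two squares; find a² by testing p − a² for a perfect square:
  5: 5 − 1² = 4 = 2² ⇒ 5 = 1² + 2².
  29: 29 − 1² = 28, 29 − 2² = 25 = 5² ⇒ 29 = 2² + 5².
  Combine using the Brahmagupta–Fibonacci identity (a² + b²)(c² + d²) = (ac − bd)² + (ad + bc)² = (ac + bd)² + (ad − bc)²:
  5 · 29 = 145: from (1² + 2²)(2² + 5²), take (1·2 − 2·5, 1·5 + 2·2) = (2 − 10, 5 + 4) = (-8, 9); dropping signs (only squares matter) gives (8, 9); check 8² + 9² = 64 + 81 = 145 ✓.
  Scale by k = 3: (3·8, 3·9) = (24, 27).
Step 4: Order so x ≤ y and verify: 24² + 27² = 576 + 729 = 1305 = n. ✓

n = 1305 = 24² + 27² (one valid representation with x ≤ y).


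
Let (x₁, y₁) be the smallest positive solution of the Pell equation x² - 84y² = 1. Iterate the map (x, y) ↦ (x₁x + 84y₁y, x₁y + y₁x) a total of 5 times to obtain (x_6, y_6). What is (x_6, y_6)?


Step 1: Find the fundamental solution (x₁, y₁) of x² - 84y² = 1.
  Expand √84 as a continued fraction. a₀ = ⌊√84⌋ = 9; iterate m_{k+1} = d_k·a_k − m_k, d_{k+1} = (84 − m_{k+1}²)/d_k, a_{k+1} = ⌊(a₀ + m_{k+1})/d_{k+1}⌋ (starting m₀ = 0, d₀ = 1), with convergents p_k = a_k·p_{k-1} + p_{k-2}, q_k = a_k·q_{k-1} + q_{k-2} (p₋₁ = 1, q₋₁ = 0):
  k = 0: a₀ = 9; p₀/q₀ = 9/1; p₀² − 84·q₀² = 81 − 84 = -3.
  k = 1: m = 9, d = 3, a = ⌊(9 + 9)/3⌋ = 6; p/q = (6·9 + 1)/(6·1 + 0) = 55/6; p² − 84·q² = 3025 − 3024 = 1.
  The first convergent with p² − 84·q² = 1 gives the fundamental solution (x₁, y₁) = (55, 6).
Step 2: Apply the recurrence (x_{n+1}, y_{n+1}) = (x₁x_n + 84y₁y_n, x₁y_n + y₁x_n) repeatedly.
  From (x_1, y_1) = (55, 6): x_2 = 55·55 + 84·6·6 = 6049; y_2 = 55·6 + 6·55 = 660.
  From (x_2, y_2) = (6049, 660): x_3 = 55·6049 + 84·6·660 = 665335; y_3 = 55·660 + 6·6049 = 72594.
  From (x_3, y_3) = (665335, 72594): x_4 = 55·665335 + 84·6·72594 = 73180801; y_4 = 55·72594 + 6·665335 = 7984680.
  From (x_4, y_4) = (73180801, 7984680): x_5 = 55·73180801 + 84·6·7984680 = 8049222775; y_5 = 55·7984680 + 6·73180801 = 878242206.
  From (x_5, y_5) = (8049222775, 878242206): x_6 = 55·8049222775 + 84·6·878242206 = 885341324449; y_6 = 55·878242206 + 6·8049222775 = 96598657980.
Step 3: Verify x_6² - 84·y_6² = 783829260777109485153601 - 783829260777109485153600 = 1 (should be 1). ✓

(x_1, y_1) = (55, 6); (x_6, y_6) = (885341324449, 96598657980).


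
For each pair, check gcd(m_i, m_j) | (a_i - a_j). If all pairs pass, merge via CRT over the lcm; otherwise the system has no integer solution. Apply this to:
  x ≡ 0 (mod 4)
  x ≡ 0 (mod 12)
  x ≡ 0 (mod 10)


Moduli 4, 12, 10 are not pairwise coprime, so CRT works modulo lcm(m_i) when all pairwise compatibility conditions hold.
Pairwise compatibility: gcd(m_i, m_j) must divide a_i - a_j for every pair.
Merge one congruence at a time:
  Start: x ≡ 0 (mod 4).
  Combine with x ≡ 0 (mod 12): gcd(4, 12) = 4; 0 - 0 = 0, which IS divisible by 4, so compatible.
    Write x = 0 + 4·t and substitute into x ≡ 0 (mod 12): 4·t ≡ 0 − 0 = 0 (mod 12).
    Divide the congruence (and modulus) by g = 4: 1·t ≡ 0 (mod 3).
    So t ≡ 0 (mod 3).
    Then x = 0 + 4·0 = 0, valid modulo lcm(4, 12) = 12: x ≡ 0 (mod 12).
  Combine with x ≡ 0 (mod 10): gcd(12, 10) = 2; 0 - 0 = 0, which IS divisible by 2, so compatible.
    Write x = 0 + 12·t and substitute into x ≡ 0 (mod 10): 12·t ≡ 0 − 0 = 0 (mod 10).
    Divide the congruence (and modulus) by g = 2: 6·t ≡ 0 (mod 5).
    Reduce coefficients mod 5: 1·t ≡ 0 (mod 5).
    So t ≡ 0 (mod 5).
    Then x = 0 + 12·0 = 0, valid modulo lcm(12, 10) = 60: x ≡ 0 (mod 60).
Verify: 0 mod 4 = 0, 0 mod 12 = 0, 0 mod 10 = 0.

x ≡ 0 (mod 60).


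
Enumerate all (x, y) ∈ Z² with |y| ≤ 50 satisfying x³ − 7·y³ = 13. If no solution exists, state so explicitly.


The equation is x³ - 7y³ = 13. For fixed y, x³ = 7·y³ + 13, so a solution requires the RHS to be a perfect cube.
Strategy: iterate y from -50 to 50, compute RHS = 7·y³ + 13, and check whether it is a (positive or negative) perfect cube.
Check small values of y:
  y = 0: RHS = 13 is not a perfect cube.
  y = 1: RHS = 20 is not a perfect cube.
  y = -1: RHS = 6 is not a perfect cube.
  y = 2: RHS = 69 is not a perfect cube.
  y = -2: RHS = -43 is not a perfect cube.
  y = 3: RHS = 202 is not a perfect cube.
  y = -3: RHS = -176 is not a perfect cube.
Continuing the search up to |y| = 50 finds no solutions either.
No (x, y) in the scanned range satisfies the equation.

No integer solutions with |y| ≤ 50.


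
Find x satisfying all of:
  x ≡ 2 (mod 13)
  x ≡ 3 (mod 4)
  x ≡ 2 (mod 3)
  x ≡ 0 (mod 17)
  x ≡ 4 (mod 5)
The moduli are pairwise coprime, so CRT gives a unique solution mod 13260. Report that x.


Product of moduli M = 13 · 4 · 3 · 17 · 5 = 13260.
Merge one congruence at a time:
  Start: x ≡ 2 (mod 13).
  Combine with x ≡ 3 (mod 4); new modulus lcm = 52.
    Write x = 2 + 13·t and substitute into x ≡ 3 (mod 4): 13·t ≡ 3 − 2 = 1 (mod 4).
    Reduce coefficients mod 4: 1·t ≡ 1 (mod 4).
    So t ≡ 1 (mod 4).
    Then x = 2 + 13·1 = 15, valid modulo lcm(13, 4) = 52: x ≡ 15 (mod 52).
  Combine with x ≡ 2 (mod 3); new modulus lcm = 156.
    Write x = 15 + 52·t and substitute into x ≡ 2 (mod 3): 52·t ≡ 2 − 15 = -13 (mod 3).
    Reduce coefficients mod 3: 1·t ≡ 2 (mod 3).
    So t ≡ 2 (mod 3).
    Then x = 15 + 52·2 = 119, valid modulo lcm(52, 3) = 156: x ≡ 119 (mod 156).
  Combine with x ≡ 0 (mod 17); new modulus lcm = 2652.
    Write x = 119 + 156·t and substitute into x ≡ 0 (mod 17): 156·t ≡ 0 − 119 = -119 (mod 17).
    Reduce coefficients mod 17: 3·t ≡ 0 (mod 17).
    The inverse of 3 mod 17 is 6 (since 3·6 = 18 = 1·17 + 1), so t ≡ 6·0 = 0 ≡ 0 (mod 17).
    Then x = 119 + 156·0 = 119, valid modulo lcm(156, 17) = 2652: x ≡ 119 (mod 2652).
  Combine with x ≡ 4 (mod 5); new modulus lcm = 13260.
    Write x = 119 + 2652·t and substitute into x ≡ 4 (mod 5): 2652·t ≡ 4 − 119 = -115 (mod 5).
    Reduce coefficients mod 5: 2·t ≡ 0 (mod 5).
    The inverse of 2 mod 5 is 3 (since 2·3 = 6 = 1·5 + 1), so t ≡ 3·0 = 0 ≡ 0 (mod 5).
    Then x = 119 + 2652·0 = 119, valid modulo lcm(2652, 5) = 13260: x ≡ 119 (mod 13260).
Verify against each original: 119 mod 13 = 2, 119 mod 4 = 3, 119 mod 3 = 2, 119 mod 17 = 0, 119 mod 5 = 4.

x ≡ 119 (mod 13260).


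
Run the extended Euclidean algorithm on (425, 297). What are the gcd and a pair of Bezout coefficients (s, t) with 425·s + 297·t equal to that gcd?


Euclidean algorithm on (425, 297) — divide until remainder is 0:
  425 = 1 · 297 + 128
  297 = 2 · 128 + 41
  128 = 3 · 41 + 5
  41 = 8 · 5 + 1
  5 = 5 · 1 + 0
gcd(425, 297) = 1.
Track Bezout coefficients alongside the remainders: start with r₀ = 425 = a·1 + b·0 (s = 1, t = 0) and r₁ = 297 = a·0 + b·1 (s = 0, t = 1); each new remainder r_{k+1} = r_{k-1} − q_k·r_k inherits s_{k+1} = s_{k-1} − q_k·s_k, t_{k+1} = t_{k-1} − q_k·t_k, so r_k = a·s_k + b·t_k at every step:
  q = 1: r = 128, s = 1 − 1·0 = 1, t = 0 − 1·1 = -1  (check: 425·1 + 297·(-1) = 128)
  q = 2: r = 41, s = 0 − 2·1 = -2, t = 1 − 2·(-1) = 3  (check: 425·(-2) + 297·3 = 41)
  q = 3: r = 5, s = 1 − 3·(-2) = 7, t = -1 − 3·3 = -10  (check: 425·7 + 297·(-10) = 5)
  q = 8: r = 1, s = -2 − 8·7 = -58, t = 3 − 8·(-10) = 83  (check: 425·(-58) + 297·83 = 1)
The row with r = 1 (the gcd) gives the Bezout coefficients s = -58, t = 83.
Result: 425 · (-58) + 297 · (83) = 1.

gcd(425, 297) = 1; s = -58, t = 83 (check: 425·(-58) + 297·83 = 1).


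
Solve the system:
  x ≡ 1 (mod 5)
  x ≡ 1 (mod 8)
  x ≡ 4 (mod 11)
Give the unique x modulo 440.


Moduli 5, 8, 11 are pairwise coprime; by CRT there is a unique solution modulo M = 5 · 8 · 11 = 440.
Solve pairwise, accumulating the modulus:
  Start with x ≡ 1 (mod 5).
  Combine with x ≡ 1 (mod 8): since gcd(5, 8) = 1, we get a unique residue mod 40.
    Write x = 1 + 5·t and substitute into x ≡ 1 (mod 8): 5·t ≡ 1 − 1 = 0 (mod 8).
    The inverse of 5 mod 8 is 5 (since 5·5 = 25 = 3·8 + 1), so t ≡ 5·0 = 0 ≡ 0 (mod 8).
    Then x = 1 + 5·0 = 1, valid modulo lcm(5, 8) = 40: x ≡ 1 (mod 40).
  Combine with x ≡ 4 (mod 11): since gcd(40, 11) = 1, we get a unique residue mod 440.
    Write x = 1 + 40·t and substitute into x ≡ 4 (mod 11): 40·t ≡ 4 − 1 = 3 (mod 11).
    Reduce coefficients mod 11: 7·t ≡ 3 (mod 11).
    The inverse of 7 mod 11 is 8 (since 7·8 = 56 = 5·11 + 1), so t ≡ 8·3 = 24 ≡ 2 (mod 11).
    Then x = 1 + 40·2 = 81, valid modulo lcm(40, 11) = 440: x ≡ 81 (mod 440).
Verify: 81 mod 5 = 1 ✓, 81 mod 8 = 1 ✓, 81 mod 11 = 4 ✓.

x ≡ 81 (mod 440).


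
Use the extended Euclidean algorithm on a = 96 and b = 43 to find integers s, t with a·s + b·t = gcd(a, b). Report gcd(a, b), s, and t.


Euclidean algorithm on (96, 43) — divide until remainder is 0:
  96 = 2 · 43 + 10
  43 = 4 · 10 + 3
  10 = 3 · 3 + 1
  3 = 3 · 1 + 0
gcd(96, 43) = 1.
Track Bezout coefficients alongside the remainders: start with r₀ = 96 = a·1 + b·0 (s = 1, t = 0) and r₁ = 43 = a·0 + b·1 (s = 0, t = 1); each new remainder r_{k+1} = r_{k-1} − q_k·r_k inherits s_{k+1} = s_{k-1} − q_k·s_k, t_{k+1} = t_{k-1} − q_k·t_k, so r_k = a·s_k + b·t_k at every step:
  q = 2: r = 10, s = 1 − 2·0 = 1, t = 0 − 2·1 = -2  (check: 96·1 + 43·(-2) = 10)
  q = 4: r = 3, s = 0 − 4·1 = -4, t = 1 − 4·(-2) = 9  (check: 96·(-4) + 43·9 = 3)
  q = 3: r = 1, s = 1 − 3·(-4) = 13, t = -2 − 3·9 = -29  (check: 96·13 + 43·(-29) = 1)
The row with r = 1 (the gcd) gives the Bezout coefficients s = 13, t = -29.
Result: 96 · (13) + 43 · (-29) = 1.

gcd(96, 43) = 1; s = 13, t = -29 (check: 96·13 + 43·(-29) = 1).


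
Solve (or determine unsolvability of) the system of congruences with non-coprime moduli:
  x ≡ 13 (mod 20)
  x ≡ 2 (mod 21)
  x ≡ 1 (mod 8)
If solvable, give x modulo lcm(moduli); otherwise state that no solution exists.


Moduli 20, 21, 8 are not pairwise coprime, so CRT works modulo lcm(m_i) when all pairwise compatibility conditions hold.
Pairwise compatibility: gcd(m_i, m_j) must divide a_i - a_j for every pair.
Merge one congruence at a time:
  Start: x ≡ 13 (mod 20).
  Combine with x ≡ 2 (mod 21): gcd(20, 21) = 1; 2 - 13 = -11, which IS divisible by 1, so compatible.
    Write x = 13 + 20·t and substitute into x ≡ 2 (mod 21): 20·t ≡ 2 − 13 = -11 (mod 21).
    Reduce coefficients mod 21: 20·t ≡ 10 (mod 21).
    The inverse of 20 mod 21 is 20 (since 20·20 = 400 = 19·21 + 1), so t ≡ 20·10 = 200 ≡ 11 (mod 21).
    Then x = 13 + 20·11 = 233, valid modulo lcm(20, 21) = 420: x ≡ 233 (mod 420).
  Combine with x ≡ 1 (mod 8): gcd(420, 8) = 4; 1 - 233 = -232, which IS divisible by 4, so compatible.
    Write x = 233 + 420·t and substitute into x ≡ 1 (mod 8): 420·t ≡ 1 − 233 = -232 (mod 8).
    Divide the congruence (and modulus) by g = 4: 105·t ≡ -58 (mod 2).
    Reduce coefficients mod 2: 1·t ≡ 0 (mod 2).
    So t ≡ 0 (mod 2).
    Then x = 233 + 420·0 = 233, valid modulo lcm(420, 8) = 840: x ≡ 233 (mod 840).
Verify: 233 mod 20 = 13, 233 mod 21 = 2, 233 mod 8 = 1.

x ≡ 233 (mod 840).


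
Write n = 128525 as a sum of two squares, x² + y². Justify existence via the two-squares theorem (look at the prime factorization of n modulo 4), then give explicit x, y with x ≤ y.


Step 1: Factor n = 128525 = 5^2 · 53 · 97.
Step 2: Check the mod-4 condition on each prime factor: 5 ≡ 1 (mod 4), exponent 2; 53 ≡ 1 (mod 4), exponent 1; 97 ≡ 1 (mod 4), exponent 1.
All primes ≡ 3 (mod 4) appear to even exponent (or don't appear), so by the two-squares theorem n IS expressible as a sum of two squares.
Step 3: Build a representation. Group n = k² · m with k = 5 and m = 53 · 97 = 5141 (a product of primes ≡ 1 (mod 4)); a representation of m scales to one of n via (k·x)² + (k·y)² = k²(x² + y²). Each prime p ≡ 1 (mod 4) is itself a sum of two squares; find a² by testing p − a² for a perfect square:
  53: 53 − 1² = 52, 53 − 2² = 49 = 7² ⇒ 53 = 2² + 7².
  97: 97 − 1² = 96, 97 − 2² = 93, 97 − 3² = 88, 97 − 4² = 81 = 9² ⇒ 97 = 4² + 9².
  Combine using the Brahmagupta–Fibonacci identity (a² + b²)(c² + d²) = (ac − bd)² + (ad + bc)² = (ac + bd)² + (ad − bc)²:
  53 · 97 = 5141: from (2² + 7²)(4² + 9²), take (2·4 − 7·9, 2·9 + 7·4) = (8 − 63, 18 + 28) = (-55, 46); dropping signs (only squares matter) gives (55, 46); check 55² + 46² = 3025 + 2116 = 5141 ✓.
  Scale by k = 5: (5·55, 5·46) = (275, 230).
Step 4: Order so x ≤ y and verify: 230² + 275² = 52900 + 75625 = 128525 = n. ✓

n = 128525 = 230² + 275² (one valid representation with x ≤ y).
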